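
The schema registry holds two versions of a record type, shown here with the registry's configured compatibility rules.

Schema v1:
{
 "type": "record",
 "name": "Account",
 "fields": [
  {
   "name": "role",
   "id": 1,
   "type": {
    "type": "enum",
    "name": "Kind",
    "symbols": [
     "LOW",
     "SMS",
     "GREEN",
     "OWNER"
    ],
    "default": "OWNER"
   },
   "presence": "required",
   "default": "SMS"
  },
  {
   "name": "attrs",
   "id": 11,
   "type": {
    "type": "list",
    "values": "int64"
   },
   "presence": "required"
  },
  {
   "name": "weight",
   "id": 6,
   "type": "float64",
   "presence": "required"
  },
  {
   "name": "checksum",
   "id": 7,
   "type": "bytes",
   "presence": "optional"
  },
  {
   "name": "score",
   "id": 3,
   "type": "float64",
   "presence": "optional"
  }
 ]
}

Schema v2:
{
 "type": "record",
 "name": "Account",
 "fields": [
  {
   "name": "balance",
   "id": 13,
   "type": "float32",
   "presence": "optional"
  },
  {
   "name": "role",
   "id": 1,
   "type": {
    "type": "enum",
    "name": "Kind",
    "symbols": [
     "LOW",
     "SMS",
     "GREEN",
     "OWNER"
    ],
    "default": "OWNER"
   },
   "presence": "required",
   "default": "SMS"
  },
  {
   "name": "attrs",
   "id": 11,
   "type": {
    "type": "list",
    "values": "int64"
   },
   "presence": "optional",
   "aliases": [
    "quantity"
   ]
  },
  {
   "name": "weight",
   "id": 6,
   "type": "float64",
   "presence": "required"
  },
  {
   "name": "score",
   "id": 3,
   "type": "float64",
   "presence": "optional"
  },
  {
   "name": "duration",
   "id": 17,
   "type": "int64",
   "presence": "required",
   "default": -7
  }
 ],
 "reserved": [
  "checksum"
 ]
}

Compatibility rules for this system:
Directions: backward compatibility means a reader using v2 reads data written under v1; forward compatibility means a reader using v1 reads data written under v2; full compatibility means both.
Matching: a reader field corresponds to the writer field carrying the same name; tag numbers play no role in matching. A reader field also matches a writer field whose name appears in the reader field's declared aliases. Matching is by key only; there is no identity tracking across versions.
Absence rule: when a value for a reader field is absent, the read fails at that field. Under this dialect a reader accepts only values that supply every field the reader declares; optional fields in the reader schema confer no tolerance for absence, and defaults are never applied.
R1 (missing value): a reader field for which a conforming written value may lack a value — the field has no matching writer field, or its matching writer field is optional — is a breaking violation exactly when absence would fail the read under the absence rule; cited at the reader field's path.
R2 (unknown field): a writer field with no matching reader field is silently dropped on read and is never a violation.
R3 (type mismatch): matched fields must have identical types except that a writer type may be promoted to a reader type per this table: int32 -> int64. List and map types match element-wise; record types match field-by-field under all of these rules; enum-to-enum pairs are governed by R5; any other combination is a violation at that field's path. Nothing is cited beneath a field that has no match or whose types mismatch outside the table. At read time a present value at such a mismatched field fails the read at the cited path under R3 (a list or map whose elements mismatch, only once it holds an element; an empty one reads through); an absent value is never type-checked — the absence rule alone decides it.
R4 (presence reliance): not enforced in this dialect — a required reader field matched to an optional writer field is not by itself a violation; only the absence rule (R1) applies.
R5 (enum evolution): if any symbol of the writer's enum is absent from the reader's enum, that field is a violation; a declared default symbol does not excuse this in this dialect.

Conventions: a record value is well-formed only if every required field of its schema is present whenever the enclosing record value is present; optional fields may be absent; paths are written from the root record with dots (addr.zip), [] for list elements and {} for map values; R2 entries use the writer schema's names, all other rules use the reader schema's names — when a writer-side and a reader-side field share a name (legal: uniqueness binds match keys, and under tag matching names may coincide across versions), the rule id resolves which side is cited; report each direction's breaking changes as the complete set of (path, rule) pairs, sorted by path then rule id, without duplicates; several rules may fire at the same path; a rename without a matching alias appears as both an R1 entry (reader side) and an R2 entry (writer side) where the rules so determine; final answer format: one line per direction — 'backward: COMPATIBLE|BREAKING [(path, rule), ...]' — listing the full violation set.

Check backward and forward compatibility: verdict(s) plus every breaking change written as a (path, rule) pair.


backward: BREAKING [(balance, R1), (duration, R1), (score, R1)]; forward: BREAKING [(attrs, R1), (checksum, R1), (score, R1)]

the writer's type comes first in each Account pair
backward pass over Account, reader schema v2, writer schema v1:
  balance: no writer match
  role <- role (Kind -> Kind, writer required)
  attrs <- attrs (list<int64> -> list<int64>, writer required)
  weight <- weight (float64 -> float64, writer required)
  score <- score (float64 -> float64, writer optional)
  duration: no writer match
  checksum (writer side), unknown to reader
  breaking: (balance, R1)
  breaking: (duration, R1)
  breaking: (score, R1)
  => 3 violation(s): backward is BREAKING for Account
forward pass over Account, reader schema v1, writer schema v2:
  role <- role (Kind -> Kind, writer required)
  attrs <- attrs (list<int64> -> list<int64>, writer optional)
  weight <- weight (float64 -> float64, writer required)
  checksum: no writer match
  score <- score (float64 -> float64, writer optional)
  balance (writer side), unknown to reader
  duration (writer side), unknown to reader
  breaking: (attrs, R1)
  breaking: (checksum, R1)
  breaking: (score, R1)
  => 3 violation(s): forward is BREAKING for Account


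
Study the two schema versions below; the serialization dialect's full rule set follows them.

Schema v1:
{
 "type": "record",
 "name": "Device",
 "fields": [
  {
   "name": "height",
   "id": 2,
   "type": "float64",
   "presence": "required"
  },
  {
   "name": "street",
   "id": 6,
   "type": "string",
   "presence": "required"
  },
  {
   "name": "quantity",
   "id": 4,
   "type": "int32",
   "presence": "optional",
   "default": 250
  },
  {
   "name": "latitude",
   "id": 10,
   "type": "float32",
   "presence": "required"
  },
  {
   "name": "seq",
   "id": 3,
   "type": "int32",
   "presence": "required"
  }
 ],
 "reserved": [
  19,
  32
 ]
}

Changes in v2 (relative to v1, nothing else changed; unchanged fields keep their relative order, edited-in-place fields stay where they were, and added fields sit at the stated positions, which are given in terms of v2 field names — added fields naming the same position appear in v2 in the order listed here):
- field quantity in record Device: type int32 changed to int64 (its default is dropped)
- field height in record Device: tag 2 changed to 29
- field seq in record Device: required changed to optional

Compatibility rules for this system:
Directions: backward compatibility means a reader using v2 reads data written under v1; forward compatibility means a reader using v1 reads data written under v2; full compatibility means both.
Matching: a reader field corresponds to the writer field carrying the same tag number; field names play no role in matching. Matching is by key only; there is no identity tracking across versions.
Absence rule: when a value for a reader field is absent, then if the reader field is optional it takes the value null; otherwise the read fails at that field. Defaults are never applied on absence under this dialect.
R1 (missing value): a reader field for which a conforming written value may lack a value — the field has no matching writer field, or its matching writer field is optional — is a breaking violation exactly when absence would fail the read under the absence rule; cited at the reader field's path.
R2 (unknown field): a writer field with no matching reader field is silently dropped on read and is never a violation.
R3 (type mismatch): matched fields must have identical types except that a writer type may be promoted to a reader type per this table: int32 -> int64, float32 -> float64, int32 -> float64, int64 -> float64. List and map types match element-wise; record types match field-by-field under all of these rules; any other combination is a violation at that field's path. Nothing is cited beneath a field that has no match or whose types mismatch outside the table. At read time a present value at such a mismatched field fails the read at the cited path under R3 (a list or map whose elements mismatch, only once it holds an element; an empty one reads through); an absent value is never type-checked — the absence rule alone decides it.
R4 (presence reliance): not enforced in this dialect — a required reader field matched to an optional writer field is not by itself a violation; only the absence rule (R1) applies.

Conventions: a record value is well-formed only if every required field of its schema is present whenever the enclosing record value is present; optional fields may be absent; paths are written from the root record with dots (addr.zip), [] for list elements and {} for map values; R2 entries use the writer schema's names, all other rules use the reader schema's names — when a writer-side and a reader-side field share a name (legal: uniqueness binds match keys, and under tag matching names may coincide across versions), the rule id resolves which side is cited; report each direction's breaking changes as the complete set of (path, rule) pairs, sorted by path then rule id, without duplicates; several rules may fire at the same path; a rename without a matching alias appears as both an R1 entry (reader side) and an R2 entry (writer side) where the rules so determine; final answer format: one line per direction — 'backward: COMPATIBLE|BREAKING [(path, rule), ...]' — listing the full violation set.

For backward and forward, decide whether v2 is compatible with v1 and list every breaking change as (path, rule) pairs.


backward: BREAKING [(height, R1)]; forward: BREAKING [(height, R1), (quantity, R3), (seq, R1)]

in Device below, arrows point writer -> reader
backward on Device — v2 reading data written by v1:
  height has no writer counterpart
  street: string -> string, writer required; from street
  quantity: int32 -> int64, writer optional; from quantity
  latitude: float32 -> float32, writer required; from latitude
  seq: int32 -> int32, writer required; from seq
  writer height: unknown to reader
  rule R1 violated at height
  backward on Device therefore BREAKING (1)
forward on Device — v1 reading data written by v2:
  height has no writer counterpart
  street: string -> string, writer required; from street
  quantity: int64 -> int32, writer optional; from quantity
  latitude: float32 -> float32, writer required; from latitude
  seq: int32 -> int32, writer optional; from seq
  writer height: unknown to reader
  rule R1 violated at height
  rule R3 violated at quantity
  rule R1 violated at seq
  forward on Device therefore BREAKING (3)


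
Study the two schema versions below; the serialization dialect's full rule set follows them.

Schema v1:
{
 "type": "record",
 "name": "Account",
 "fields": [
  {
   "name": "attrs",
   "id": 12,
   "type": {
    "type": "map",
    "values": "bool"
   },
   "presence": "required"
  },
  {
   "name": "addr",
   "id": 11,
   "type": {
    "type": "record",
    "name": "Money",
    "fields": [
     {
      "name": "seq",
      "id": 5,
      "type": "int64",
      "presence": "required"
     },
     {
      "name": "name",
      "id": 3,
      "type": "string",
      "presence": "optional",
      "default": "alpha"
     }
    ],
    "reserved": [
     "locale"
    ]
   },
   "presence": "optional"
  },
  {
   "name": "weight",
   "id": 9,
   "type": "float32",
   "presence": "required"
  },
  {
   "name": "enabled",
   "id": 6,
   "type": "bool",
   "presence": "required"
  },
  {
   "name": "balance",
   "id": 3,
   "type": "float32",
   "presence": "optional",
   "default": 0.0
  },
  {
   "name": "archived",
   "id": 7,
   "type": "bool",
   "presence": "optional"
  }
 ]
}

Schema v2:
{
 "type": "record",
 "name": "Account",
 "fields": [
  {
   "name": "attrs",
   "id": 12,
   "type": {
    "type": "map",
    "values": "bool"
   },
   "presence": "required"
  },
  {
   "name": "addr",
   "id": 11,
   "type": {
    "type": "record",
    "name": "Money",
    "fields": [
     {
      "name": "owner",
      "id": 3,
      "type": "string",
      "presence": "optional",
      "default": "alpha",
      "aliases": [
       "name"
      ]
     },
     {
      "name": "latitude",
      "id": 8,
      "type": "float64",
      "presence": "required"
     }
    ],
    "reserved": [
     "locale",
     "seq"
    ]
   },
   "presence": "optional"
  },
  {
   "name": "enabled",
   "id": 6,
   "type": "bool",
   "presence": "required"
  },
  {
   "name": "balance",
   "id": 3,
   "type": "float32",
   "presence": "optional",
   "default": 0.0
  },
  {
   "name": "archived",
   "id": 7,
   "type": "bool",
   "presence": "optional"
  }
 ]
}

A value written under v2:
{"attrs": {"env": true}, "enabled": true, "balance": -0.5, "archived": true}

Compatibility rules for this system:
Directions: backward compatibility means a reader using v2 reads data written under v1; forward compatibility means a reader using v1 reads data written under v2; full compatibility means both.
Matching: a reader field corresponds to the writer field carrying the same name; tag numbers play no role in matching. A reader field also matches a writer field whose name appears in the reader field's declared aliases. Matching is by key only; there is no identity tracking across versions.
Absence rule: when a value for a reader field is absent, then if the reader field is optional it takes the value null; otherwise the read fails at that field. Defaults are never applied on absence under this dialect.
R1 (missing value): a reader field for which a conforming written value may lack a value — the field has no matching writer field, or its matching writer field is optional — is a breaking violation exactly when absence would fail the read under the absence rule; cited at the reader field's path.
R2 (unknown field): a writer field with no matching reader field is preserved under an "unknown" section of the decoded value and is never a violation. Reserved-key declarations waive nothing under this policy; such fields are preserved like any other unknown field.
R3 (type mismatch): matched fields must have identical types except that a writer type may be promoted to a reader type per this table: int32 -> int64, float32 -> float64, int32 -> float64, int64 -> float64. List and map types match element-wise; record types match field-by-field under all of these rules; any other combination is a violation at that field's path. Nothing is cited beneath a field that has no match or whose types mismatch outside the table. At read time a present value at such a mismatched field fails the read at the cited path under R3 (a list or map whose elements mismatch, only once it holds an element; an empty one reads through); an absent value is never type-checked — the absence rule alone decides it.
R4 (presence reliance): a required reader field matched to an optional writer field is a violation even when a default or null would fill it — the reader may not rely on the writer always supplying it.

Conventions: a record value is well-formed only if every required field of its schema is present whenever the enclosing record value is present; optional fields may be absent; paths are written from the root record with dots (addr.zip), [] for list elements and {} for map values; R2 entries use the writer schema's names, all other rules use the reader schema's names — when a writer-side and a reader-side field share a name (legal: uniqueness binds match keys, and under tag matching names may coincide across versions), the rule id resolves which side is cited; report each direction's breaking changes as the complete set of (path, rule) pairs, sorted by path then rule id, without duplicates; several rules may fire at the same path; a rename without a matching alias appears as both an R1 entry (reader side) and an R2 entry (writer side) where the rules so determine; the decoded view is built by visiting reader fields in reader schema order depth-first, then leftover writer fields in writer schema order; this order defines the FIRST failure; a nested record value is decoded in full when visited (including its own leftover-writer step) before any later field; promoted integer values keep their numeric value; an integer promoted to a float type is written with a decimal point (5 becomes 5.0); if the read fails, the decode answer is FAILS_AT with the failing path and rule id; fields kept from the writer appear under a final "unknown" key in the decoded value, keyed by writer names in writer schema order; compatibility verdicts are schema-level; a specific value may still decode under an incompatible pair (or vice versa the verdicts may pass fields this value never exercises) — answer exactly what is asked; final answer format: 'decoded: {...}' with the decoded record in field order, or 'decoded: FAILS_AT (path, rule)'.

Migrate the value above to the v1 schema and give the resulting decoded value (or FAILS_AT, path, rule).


arrows below run writer -> reader for Account
decode walk for Account under reader schema v1:
  attrs := {"env": true}
  addr := null (absent, optional -> null)
  read fails at weight under R1 (no fill)
  => FAILS_AT (weight, R1)
checking off the Account differences that do not matter here:
  removed field seq from record Money (its key "seq" joins the reserved list) -> a verdict-level change on Account — the shown value reads the same
  renamed field name to owner in record Money (alias name declared on the renamed field) -> inert under this dialect — no rule fires on Account and the result does not move
  added field latitude to record Money: required float64, tag 8 (in v2 it sits last) -> a verdict-level change on Account — the shown value reads the same

decoded: FAILS_AT (weight, R1)


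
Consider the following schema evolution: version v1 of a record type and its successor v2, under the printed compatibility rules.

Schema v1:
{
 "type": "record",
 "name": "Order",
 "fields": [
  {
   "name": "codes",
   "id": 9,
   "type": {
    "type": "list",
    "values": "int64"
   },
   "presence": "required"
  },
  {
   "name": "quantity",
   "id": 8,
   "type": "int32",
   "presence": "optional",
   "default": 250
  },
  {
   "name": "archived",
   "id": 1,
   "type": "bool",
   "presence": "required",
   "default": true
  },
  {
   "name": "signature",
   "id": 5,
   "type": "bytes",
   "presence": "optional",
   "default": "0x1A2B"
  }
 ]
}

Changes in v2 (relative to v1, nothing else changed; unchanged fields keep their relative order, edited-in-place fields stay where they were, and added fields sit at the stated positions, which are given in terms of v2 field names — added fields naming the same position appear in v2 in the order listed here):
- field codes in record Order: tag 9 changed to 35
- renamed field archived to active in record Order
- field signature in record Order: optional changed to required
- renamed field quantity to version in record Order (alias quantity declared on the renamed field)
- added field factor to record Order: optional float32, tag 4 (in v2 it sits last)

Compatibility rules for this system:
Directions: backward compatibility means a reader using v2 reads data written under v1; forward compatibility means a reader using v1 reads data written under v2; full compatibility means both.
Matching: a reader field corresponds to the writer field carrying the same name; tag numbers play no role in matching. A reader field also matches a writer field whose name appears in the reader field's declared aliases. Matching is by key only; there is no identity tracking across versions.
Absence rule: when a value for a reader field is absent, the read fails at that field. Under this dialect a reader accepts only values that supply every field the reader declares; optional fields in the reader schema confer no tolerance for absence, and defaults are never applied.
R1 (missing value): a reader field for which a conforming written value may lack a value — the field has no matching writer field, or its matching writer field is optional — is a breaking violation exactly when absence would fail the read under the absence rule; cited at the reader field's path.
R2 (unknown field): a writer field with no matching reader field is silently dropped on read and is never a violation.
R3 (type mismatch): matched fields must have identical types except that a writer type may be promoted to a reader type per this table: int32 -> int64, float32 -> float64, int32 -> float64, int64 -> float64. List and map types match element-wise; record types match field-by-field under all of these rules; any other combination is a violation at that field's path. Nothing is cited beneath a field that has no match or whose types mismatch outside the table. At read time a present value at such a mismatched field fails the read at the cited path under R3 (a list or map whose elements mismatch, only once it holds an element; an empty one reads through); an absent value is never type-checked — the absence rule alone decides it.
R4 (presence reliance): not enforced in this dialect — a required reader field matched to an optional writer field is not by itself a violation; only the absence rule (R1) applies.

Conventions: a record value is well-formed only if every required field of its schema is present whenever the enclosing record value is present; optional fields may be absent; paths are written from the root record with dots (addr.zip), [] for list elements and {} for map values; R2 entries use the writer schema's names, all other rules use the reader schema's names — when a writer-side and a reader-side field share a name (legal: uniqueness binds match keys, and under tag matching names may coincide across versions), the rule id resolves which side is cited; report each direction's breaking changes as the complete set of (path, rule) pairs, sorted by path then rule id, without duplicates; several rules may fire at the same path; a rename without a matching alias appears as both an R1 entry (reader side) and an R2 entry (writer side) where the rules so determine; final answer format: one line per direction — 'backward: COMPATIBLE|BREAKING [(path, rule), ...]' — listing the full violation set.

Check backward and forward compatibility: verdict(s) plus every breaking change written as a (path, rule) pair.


each type pair in Order: writer, then reader
backward for Order (reader v2, writer v1):
  codes <- codes (list<int64> -> list<int64>, writer required)
  version <- quantity (int32 -> int32, writer optional)
  active: no writer match
  signature <- signature (bytes -> bytes, writer optional)
  factor: no writer match
  leftover writer field: archived
  breaking: (active, R1)
  breaking: (factor, R1)
  breaking: (signature, R1)
  breaking: (version, R1)
  => 4 violation(s): backward is BREAKING for Order
forward for Order (reader v1, writer v2):
  codes <- codes (list<int64> -> list<int64>, writer required)
  quantity: no writer match
  archived: no writer match
  signature <- signature (bytes -> bytes, writer required)
  leftover writer field: version
  leftover writer field: active
  leftover writer field: factor
  breaking: (archived, R1)
  breaking: (quantity, R1)
  => 2 violation(s): forward is BREAKING for Order

backward: BREAKING [(active, R1), (factor, R1), (signature, R1), (version, R1)]; forward: BREAKING [(archived, R1), (quantity, R1)]


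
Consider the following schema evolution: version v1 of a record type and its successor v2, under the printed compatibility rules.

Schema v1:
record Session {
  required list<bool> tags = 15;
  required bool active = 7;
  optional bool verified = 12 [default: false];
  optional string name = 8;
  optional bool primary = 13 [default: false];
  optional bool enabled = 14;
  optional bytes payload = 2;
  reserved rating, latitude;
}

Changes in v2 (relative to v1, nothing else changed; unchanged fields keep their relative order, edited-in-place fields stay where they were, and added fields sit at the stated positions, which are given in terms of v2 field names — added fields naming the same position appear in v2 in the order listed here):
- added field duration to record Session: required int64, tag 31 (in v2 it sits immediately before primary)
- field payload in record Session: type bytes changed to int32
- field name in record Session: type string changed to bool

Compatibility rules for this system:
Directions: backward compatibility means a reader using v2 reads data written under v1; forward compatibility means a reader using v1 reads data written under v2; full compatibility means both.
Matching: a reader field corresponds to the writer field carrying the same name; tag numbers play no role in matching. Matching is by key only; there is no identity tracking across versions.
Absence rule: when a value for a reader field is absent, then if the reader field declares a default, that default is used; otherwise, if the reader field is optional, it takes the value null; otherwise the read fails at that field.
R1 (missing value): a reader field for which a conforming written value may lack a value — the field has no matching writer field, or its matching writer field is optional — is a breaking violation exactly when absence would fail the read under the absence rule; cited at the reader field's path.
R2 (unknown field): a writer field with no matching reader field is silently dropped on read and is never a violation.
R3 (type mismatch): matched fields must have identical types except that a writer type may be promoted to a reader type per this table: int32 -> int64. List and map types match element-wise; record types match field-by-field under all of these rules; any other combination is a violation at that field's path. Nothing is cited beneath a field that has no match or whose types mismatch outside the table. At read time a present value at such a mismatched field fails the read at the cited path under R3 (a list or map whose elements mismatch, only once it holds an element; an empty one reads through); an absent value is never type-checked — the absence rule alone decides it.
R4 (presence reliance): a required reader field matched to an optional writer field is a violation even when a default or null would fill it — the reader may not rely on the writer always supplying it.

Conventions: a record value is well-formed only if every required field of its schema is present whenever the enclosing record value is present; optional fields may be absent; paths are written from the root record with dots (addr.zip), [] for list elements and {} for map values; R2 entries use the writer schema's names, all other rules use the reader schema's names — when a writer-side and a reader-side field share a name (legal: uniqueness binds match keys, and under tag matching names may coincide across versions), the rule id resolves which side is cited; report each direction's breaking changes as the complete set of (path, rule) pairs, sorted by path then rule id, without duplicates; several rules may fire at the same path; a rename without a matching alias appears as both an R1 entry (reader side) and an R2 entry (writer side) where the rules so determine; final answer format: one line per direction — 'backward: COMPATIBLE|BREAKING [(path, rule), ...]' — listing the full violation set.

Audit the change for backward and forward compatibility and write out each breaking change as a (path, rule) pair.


backward: BREAKING [(duration, R1), (name, R3), (payload, R3)]; forward: BREAKING [(name, R3), (payload, R3)]

arrows below run writer -> reader for Session
checking backward for Session: reader v2 against writer v1:
  writer required, list<bool> -> list<bool>: reader tags maps from writer tags
  writer required, bool -> bool: reader active maps from writer active
  writer optional, bool -> bool: reader verified maps from writer verified
  writer optional, string -> bool: reader name maps from writer name
  duration: no writer match
  writer optional, bool -> bool: reader primary maps from writer primary
  writer optional, bool -> bool: reader enabled maps from writer enabled
  writer optional, bytes -> int32: reader payload maps from writer payload
  R1 fires at duration
  R3 fires at name
  R3 fires at payload
  => backward: BREAKING (3)
checking forward for Session: reader v1 against writer v2:
  writer required, list<bool> -> list<bool>: reader tags maps from writer tags
  writer required, bool -> bool: reader active maps from writer active
  writer optional, bool -> bool: reader verified maps from writer verified
  writer optional, bool -> string: reader name maps from writer name
  writer optional, bool -> bool: reader primary maps from writer primary
  writer optional, bool -> bool: reader enabled maps from writer enabled
  writer optional, int32 -> bytes: reader payload maps from writer payload
  writer field duration has no reader counterpart
  R3 fires at name
  R3 fires at payload
  => forward: BREAKING (2)


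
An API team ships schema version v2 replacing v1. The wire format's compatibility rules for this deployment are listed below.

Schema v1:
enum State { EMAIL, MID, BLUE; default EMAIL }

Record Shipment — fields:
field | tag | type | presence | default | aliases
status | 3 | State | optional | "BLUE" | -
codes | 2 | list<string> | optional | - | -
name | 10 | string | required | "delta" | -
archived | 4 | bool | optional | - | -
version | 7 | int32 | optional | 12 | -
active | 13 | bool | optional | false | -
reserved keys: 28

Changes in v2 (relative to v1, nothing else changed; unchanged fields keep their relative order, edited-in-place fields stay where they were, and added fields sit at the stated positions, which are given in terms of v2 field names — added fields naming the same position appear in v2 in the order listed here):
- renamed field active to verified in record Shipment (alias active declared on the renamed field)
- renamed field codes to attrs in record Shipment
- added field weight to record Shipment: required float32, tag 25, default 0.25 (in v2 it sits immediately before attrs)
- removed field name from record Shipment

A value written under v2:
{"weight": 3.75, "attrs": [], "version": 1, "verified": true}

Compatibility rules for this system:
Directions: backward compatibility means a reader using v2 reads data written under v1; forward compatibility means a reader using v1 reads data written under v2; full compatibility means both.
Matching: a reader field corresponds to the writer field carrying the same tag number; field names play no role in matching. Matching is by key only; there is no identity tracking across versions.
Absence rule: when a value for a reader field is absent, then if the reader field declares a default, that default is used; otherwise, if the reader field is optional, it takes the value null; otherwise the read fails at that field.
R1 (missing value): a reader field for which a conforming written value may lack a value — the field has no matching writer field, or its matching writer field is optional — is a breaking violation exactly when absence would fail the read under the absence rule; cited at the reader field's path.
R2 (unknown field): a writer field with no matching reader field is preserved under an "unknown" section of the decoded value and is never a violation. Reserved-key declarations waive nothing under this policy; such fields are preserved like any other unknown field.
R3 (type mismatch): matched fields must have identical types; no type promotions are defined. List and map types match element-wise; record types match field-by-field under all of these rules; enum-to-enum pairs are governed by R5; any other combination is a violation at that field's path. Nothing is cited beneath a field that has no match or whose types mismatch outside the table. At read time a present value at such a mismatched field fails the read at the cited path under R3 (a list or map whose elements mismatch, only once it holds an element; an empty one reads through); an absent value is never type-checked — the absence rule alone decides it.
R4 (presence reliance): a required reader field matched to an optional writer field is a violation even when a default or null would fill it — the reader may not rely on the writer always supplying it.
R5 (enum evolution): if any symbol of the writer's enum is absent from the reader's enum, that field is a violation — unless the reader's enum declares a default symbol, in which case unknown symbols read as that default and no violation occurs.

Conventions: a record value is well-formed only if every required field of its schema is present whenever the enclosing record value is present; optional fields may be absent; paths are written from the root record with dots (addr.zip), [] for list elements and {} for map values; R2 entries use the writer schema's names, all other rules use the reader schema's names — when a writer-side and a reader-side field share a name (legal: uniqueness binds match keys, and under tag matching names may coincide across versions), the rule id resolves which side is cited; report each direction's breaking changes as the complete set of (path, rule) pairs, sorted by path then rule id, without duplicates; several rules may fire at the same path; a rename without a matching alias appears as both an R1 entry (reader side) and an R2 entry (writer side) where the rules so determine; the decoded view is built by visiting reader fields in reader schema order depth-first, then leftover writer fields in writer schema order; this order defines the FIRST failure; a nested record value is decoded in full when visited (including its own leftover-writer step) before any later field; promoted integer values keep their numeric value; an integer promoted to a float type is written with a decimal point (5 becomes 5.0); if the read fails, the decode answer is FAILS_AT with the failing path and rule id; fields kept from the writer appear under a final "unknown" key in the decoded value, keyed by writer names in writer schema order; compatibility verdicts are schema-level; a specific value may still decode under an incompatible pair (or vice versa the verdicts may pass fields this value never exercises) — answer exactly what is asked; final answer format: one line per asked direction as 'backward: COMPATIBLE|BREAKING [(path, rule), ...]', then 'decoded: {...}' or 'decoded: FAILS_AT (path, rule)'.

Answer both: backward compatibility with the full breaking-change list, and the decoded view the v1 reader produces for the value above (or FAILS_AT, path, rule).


backward: COMPATIBLE []; decoded: {"status": "BLUE", "codes": [], "name": "delta", "archived": null, "version": 1, "active": true, "unknown": {"weight": 3.75}}

arrows below run writer -> reader for Shipment
backward pass over Shipment, reader schema v2, writer schema v1:
  State -> State, writer optional: status aligns to status
  no writer field matches reader weight
  list<string> -> list<string>, writer optional: attrs aligns to codes
  bool -> bool, writer optional: archived aligns to archived
  int32 -> int32, writer optional: version aligns to version
  bool -> bool, writer optional: verified aligns to active
  writer field name has no reader counterpart
  => no violations; backward on Shipment: COMPATIBLE
migrating the Shipment value to v1:
  status := "BLUE" (no value, default fills)
  codes := [] (from writer attrs)
  name := "delta" (no value, default fills)
  archived := null (not supplied -> null)
  version := 1
  active := true (from writer verified)
  writer weight: kept under "unknown"
  => decoded: {"status": "BLUE", "codes": [], "name": "delta", "archived": null, "version": 1, "active": true, "unknown": {"weight": 3.75}}
the other Shipment changes do not affect what is asked:
  renamed field active to verified in record Shipment (alias active declared on the renamed field) -> inert for the asked Shipment verdict: nothing fires
  renamed field codes to attrs in record Shipment -> inert for the asked Shipment verdict: nothing fires
  removed field name from record Shipment -> inert for the asked Shipment verdict: nothing fires


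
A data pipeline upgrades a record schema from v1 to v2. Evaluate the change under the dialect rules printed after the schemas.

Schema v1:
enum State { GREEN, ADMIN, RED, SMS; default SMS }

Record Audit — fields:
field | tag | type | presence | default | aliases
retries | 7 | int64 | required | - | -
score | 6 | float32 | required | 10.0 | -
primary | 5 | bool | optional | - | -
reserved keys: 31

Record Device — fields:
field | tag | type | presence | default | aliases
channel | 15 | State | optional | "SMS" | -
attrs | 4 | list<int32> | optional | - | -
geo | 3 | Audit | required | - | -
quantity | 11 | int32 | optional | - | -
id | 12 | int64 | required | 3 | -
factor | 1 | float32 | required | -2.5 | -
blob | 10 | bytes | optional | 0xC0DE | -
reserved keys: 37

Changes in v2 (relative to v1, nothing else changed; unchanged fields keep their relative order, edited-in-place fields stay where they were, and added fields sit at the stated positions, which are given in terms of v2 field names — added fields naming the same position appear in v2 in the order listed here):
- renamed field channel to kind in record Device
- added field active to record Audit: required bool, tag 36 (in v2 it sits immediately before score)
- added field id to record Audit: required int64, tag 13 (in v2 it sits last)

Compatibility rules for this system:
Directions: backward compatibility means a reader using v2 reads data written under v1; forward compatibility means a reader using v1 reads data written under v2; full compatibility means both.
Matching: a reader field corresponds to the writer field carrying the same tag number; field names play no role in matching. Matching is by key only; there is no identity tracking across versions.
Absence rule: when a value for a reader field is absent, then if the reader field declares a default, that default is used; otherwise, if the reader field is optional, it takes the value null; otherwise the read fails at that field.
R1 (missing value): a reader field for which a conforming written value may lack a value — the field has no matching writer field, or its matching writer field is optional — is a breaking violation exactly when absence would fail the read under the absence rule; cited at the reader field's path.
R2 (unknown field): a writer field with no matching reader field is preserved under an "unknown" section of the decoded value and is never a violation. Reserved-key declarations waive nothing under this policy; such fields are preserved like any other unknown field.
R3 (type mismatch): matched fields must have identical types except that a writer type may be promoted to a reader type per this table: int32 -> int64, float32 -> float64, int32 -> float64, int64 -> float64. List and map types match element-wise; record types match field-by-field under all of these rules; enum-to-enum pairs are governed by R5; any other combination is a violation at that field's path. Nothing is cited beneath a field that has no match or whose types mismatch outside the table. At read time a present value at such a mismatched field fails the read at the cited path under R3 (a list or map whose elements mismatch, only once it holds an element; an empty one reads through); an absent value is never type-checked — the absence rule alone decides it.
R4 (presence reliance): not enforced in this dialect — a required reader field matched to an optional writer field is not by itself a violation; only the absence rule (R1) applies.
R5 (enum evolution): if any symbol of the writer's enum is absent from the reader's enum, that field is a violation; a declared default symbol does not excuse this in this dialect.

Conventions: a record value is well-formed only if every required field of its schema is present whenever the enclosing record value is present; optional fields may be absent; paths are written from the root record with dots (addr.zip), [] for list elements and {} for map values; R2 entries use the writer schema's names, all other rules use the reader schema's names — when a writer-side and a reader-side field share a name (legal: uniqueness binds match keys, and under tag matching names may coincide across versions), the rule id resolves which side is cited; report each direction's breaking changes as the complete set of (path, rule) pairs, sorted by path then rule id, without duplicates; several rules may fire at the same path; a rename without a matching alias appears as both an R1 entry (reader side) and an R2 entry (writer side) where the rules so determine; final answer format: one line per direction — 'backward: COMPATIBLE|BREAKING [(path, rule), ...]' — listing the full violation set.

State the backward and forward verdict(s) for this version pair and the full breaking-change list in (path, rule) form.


backward: BREAKING [(geo.active, R1), (geo.id, R1)]; forward: COMPATIBLE []

each type pair in Device: writer, then reader
backward on Device — v2 reading data written by v1:
  kind <- channel (State -> State, writer optional)
  attrs <- attrs (list<int32> -> list<int32>, writer optional)
  geo <- geo (Audit -> Audit, writer required)
  quantity <- quantity (int32 -> int32, writer optional)
  id <- id (int64 -> int64, writer required)
  factor <- factor (float32 -> float32, writer required)
  blob <- blob (bytes -> bytes, writer optional)
  geo.retries <- geo.retries (int64 -> int64, writer required)
  geo.active: no writer-side match
  geo.score <- geo.score (float32 -> float32, writer required)
  geo.primary <- geo.primary (bool -> bool, writer optional)
  geo.id: no writer-side match
  R1 fires at geo.active
  R1 fires at geo.id
  => 2 violation(s): backward is BREAKING for Device
forward on Device — v1 reading data written by v2:
  channel <- kind (State -> State, writer optional)
  attrs <- attrs (list<int32> -> list<int32>, writer optional)
  geo <- geo (Audit -> Audit, writer required)
  quantity <- quantity (int32 -> int32, writer optional)
  id <- id (int64 -> int64, writer required)
  factor <- factor (float32 -> float32, writer required)
  blob <- blob (bytes -> bytes, writer optional)
  geo.retries <- geo.retries (int64 -> int64, writer required)
  geo.score <- geo.score (float32 -> float32, writer required)
  geo.primary <- geo.primary (bool -> bool, writer optional)
  writer field geo.active has no reader counterpart
  writer field geo.id has no reader counterpart
  => no violations; forward on Device: COMPATIBLE
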